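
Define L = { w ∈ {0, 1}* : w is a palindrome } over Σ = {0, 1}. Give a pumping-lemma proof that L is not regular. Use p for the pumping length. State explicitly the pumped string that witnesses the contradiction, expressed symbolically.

Assume L is regular. Let p be the pumping length given by the pumping lemma.
Take w = 0^p 1 0^p, a palindrome of length 2p+1 ≥ p.
Write w = xyz as guaranteed by the lemma, with |xy| ≤ p and |y| ≥ 1.
The first p characters of w are 0's, so xy (and hence y) consists only of 0's. Write y = 0^k, 1 ≤ k ≤ p.
Pump with i = 2: xy^2z = 0^{p+k} 1 0^p. Its reverse is 0^p 1 0^{p+k}, which differs from xy^2z since k ≥ 1. So xy^2z is not a palindrome and xy^2z ∉ L.
This contradicts the pumping lemma, so L is not regular.

0^{p+k} 1 0^p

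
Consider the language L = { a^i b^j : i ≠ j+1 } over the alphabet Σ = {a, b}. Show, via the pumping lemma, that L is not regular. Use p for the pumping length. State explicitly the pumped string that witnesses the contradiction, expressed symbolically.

a^{p+p!} b^{p+p!-1}

Assume L is regular. Let p be the pumping length given by the pumping lemma.
Choose w = a^p b^{p+p!-1}. Since p ≠ (p+p!-1)+1 = p+p!, w ∈ L; and |w| ≥ p.
The pumping lemma gives a decomposition w = xyz where |xy| ≤ p and |y| ≥ 1.
The first p characters of w are a's, so xy (and hence y) consists only of a's. Write y = a^k, 1 ≤ k ≤ p.
Since 1 ≤ k ≤ p, k divides p!; set t = 1 + p!/k. Then xy^t z has p + (p!/k)·k = p + p! copies of a. Now the a-count is p+p! and (b-count)+1 = (p+p!-1)+1 = p+p!, so i ≠ j+1 fails. So xy^t z = a^{p+p!} b^{p+p!-1} ∉ L.
Contradiction. Therefore L is not regular.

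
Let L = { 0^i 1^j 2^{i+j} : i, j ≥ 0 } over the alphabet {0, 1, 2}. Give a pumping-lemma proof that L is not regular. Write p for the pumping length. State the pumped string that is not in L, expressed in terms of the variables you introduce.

0^{p+k} 1^p 2^{2p}

Assume L is regular; let p be its pumping constant.
Take w = 0^p 1^p 2^{2p} ∈ L (with i=j=p, i+j=2p), |w| = 4p ≥ p.
By the pumping lemma, w = xyz with |xy| ≤ p and |y| ≥ 1.
Since the first p symbols of w are all 0's and |xy| ≤ p, y lies entirely in the leading 0-block: y = 0^k for some k with 1 ≤ k ≤ p.
Consider xy^2z = 0^{p+k} 1^p 2^{2p}. Now the 0- and 1-counts sum to 2p+k, but the 2-count is 2p ≠ 2p+k. So xy^2z ∉ L.
Contradiction. Therefore L is not regular.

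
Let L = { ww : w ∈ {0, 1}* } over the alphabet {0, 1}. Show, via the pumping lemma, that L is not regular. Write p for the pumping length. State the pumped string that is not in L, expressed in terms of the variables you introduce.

Suppose for contradiction that L is regular, and let p be the pumping length.
Take w = 0^p 1^p 0^p 1^p = uu where u = 0^p1^p; then w ∈ L and |w| = 4p ≥ p.
The pumping lemma gives a decomposition w = xyz where |xy| ≤ p and |y| > 0.
Since the first p symbols of w are all 0's and |xy| ≤ p, y lies entirely in the leading 0-block: y = 0^k for some k with 1 ≤ k ≤ p.
Pump with i = 2: xy^2z = 0^{p+k} 1^p 0^p 1^p, of length 4p+k. Suppose this equals vv. The string starts with 0 and ends with 1, so v does too; thus the boundary between the two copies of v is a 1→0 transition. There is exactly one such transition, at position 2p+k, so |v| = 2p+k and |vv| = 4p+2k ≠ 4p+k since k ≥ 1. So xy^2z ∉ L.
This is a contradiction; hence L is not regular.

0^{p+k} 1^p 0^p 1^p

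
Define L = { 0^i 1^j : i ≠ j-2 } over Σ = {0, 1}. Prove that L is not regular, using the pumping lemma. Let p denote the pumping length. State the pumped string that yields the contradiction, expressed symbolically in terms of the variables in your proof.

Suppose for contradiction that L is regular, and let p be the pumping length.
Choose w = 0^p 1^{p+p!+2}. Since p ≠ (p+p!+2)-2 = p+p!, w ∈ L; and |w| ≥ p.
By the pumping lemma, w = xyz with |xy| ≤ p and |y| ≥ 1.
Because |xy| ≤ p and w begins with p copies of 0, we have y = 0^k with 1 ≤ k ≤ p.
Since 1 ≤ k ≤ p, k divides p!; set t = 1 + p!/k. Then xy^t z has p + (p!/k)·k = p + p! copies of 0. Now the 0-count is p+p! and (1-count)-2 = (p+p!+2)-2 = p+p!, so i ≠ j-2 fails. So xy^t z = 0^{p+p!} 1^{p+p!+2} ∉ L.
This is a contradiction; hence L is not regular.

0^{p+p!} 1^{p+p!+2}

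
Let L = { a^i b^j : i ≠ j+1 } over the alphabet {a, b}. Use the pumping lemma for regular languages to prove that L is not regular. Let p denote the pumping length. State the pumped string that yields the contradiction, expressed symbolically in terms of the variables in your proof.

Assume L is regular; let p be its pumping constant.
Choose w = a^p b^{p+p!-1}. Since p ≠ (p+p!-1)+1 = p+p!, w ∈ L; and |w| ≥ p.
The pumping lemma gives a decomposition w = xyz where |xy| ≤ p and |y| ≥ 1.
Because |xy| ≤ p and w begins with p copies of a, we have y = a^k with 1 ≤ k ≤ p.
Since 1 ≤ k ≤ p, k divides p!; set t = 1 + p!/k. Then xy^t z has p + (p!/k)·k = p + p! copies of a. Now the a-count is p+p! and (b-count)+1 = (p+p!-1)+1 = p+p!, so i ≠ j+1 fails. So xy^t z = a^{p+p!} b^{p+p!-1} ∉ L.
This contradicts the pumping lemma, so L is not regular.

a^{p+p!} b^{p+p!-1}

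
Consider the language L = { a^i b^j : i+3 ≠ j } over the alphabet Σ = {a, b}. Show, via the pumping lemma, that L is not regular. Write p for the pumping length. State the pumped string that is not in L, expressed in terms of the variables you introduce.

a^{p+p!} b^{p+p!+3}

Assume L is regular; let p be its pumping constant.
Choose w = a^p b^{p+p!+3}. Since p ≠ (p+p!+3)-3 = p+p!, w ∈ L; and |w| ≥ p.
The pumping lemma gives a decomposition w = xyz where |xy| ≤ p and y is nonempty.
Because |xy| ≤ p and w begins with p copies of a, we have y = a^k with 1 ≤ k ≤ p.
Since 1 ≤ k ≤ p, k divides p!; set t = 1 + p!/k. Then xy^t z has p + (p!/k)·k = p + p! copies of a. Now the a-count is p+p! and (b-count)-3 = (p+p!+3)-3 = p+p!, so i+3 ≠ j fails. So xy^t z = a^{p+p!} b^{p+p!+3} ∉ L.
This is a contradiction; hence L is not regular.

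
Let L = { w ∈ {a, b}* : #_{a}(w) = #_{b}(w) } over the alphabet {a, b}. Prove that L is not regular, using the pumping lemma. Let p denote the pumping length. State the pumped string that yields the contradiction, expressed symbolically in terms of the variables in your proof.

Suppose for contradiction that L is regular, and let p be the pumping length.
Choose w = a^p b^p ∈ L with |w| = 2p ≥ p.
Write w = xyz as guaranteed by the lemma, with |xy| ≤ p and |y| > 0.
The first p characters of w are a's, so xy (and hence y) consists only of a's. Write y = a^k, 1 ≤ k ≤ p.
Pump with i = 2: xy^2z = a^{p+k} b^p has p+k occurrences of a but only p of b. Since k ≥ 1 the counts differ, so xy^2z ∉ L.
Contradiction. Therefore L is not regular.

a^{p+k} b^p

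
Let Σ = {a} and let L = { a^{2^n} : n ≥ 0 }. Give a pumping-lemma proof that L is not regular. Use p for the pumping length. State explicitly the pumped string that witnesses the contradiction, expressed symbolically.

a^{2^p+k}

Assume L is regular. Let p be the pumping length given by the pumping lemma.
Take w = a^{2^p} ∈ L with |w| = 2^p ≥ p.
The pumping lemma gives a decomposition w = xyz where |xy| ≤ p and |y| ≥ 1.
Then y = a^k for some k with 1 ≤ k ≤ p.
Pump with i = 2: xy^2z = a^{2^p+k}. Since 1 ≤ k ≤ p < 2^p, we have 2^p < 2^p+k < 2^{p+1}, so 2^p+k is not a power of 2. So xy^2z ∉ L.
Contradiction. Therefore L is not regular.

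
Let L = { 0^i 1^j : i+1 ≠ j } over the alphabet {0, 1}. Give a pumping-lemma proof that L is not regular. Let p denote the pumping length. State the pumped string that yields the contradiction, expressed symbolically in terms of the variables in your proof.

Suppose for contradiction that L is regular, and let p be the pumping length.
Choose w = 0^p 1^{p+p!+1}. Since p ≠ (p+p!+1)-1 = p+p!, w ∈ L; and |w| ≥ p.
Write w = xyz as guaranteed by the lemma, with |xy| ≤ p and |y| ≥ 1.
Because |xy| ≤ p and w begins with p copies of 0, we have y = 0^k with 1 ≤ k ≤ p.
Since 1 ≤ k ≤ p, k divides p!; set t = 1 + p!/k. Then xy^t z has p + (p!/k)·k = p + p! copies of 0. Now the 0-count is p+p! and (1-count)-1 = (p+p!+1)-1 = p+p!, so i+1 ≠ j fails. So xy^t z = 0^{p+p!} 1^{p+p!+1} ∉ L.
This contradicts the pumping lemma, so L is not regular.

0^{p+p!} 1^{p+p!+1}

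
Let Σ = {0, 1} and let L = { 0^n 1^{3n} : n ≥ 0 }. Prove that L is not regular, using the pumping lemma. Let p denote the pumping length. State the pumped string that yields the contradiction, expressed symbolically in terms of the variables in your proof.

0^{p+k} 1^{3p}

Assume L is regular; let p be its pumping constant.
Let w = 0^p 1^{3p} ∈ L; note |w| = 4p ≥ p.
Write w = xyz as guaranteed by the lemma, with |xy| ≤ p and y is nonempty.
Since the first p symbols of w are all 0's and |xy| ≤ p, y lies entirely in the leading 0-block: y = 0^k for some k with 1 ≤ k ≤ p.
Pump with i = 2: xy^2z = 0^{p+k} 1^{3p}. For this to lie in L we would need 3p = 3(p+k), which forces k = 0. But k ≥ 1, so xy^2z ∉ L.
This contradicts the pumping lemma, so L is not regular.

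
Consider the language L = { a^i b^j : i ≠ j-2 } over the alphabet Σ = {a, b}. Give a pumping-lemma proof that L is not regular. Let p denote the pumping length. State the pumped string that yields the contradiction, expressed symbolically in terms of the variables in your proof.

a^{p+p!} b^{p+p!+2}

Assume L is regular; let p be its pumping constant.
Choose w = a^p b^{p+p!+2}. Since p ≠ (p+p!+2)-2 = p+p!, w ∈ L; and |w| ≥ p.
The pumping lemma gives a decomposition w = xyz where |xy| ≤ p and y is nonempty.
Since the first p symbols of w are all a's and |xy| ≤ p, y lies entirely in the leading a-block: y = a^k for some k with 1 ≤ k ≤ p.
Since 1 ≤ k ≤ p, k divides p!; set t = 1 + p!/k. Then xy^t z has p + (p!/k)·k = p + p! copies of a. Now the a-count is p+p! and (b-count)-2 = (p+p!+2)-2 = p+p!, so i ≠ j-2 fails. So xy^t z = a^{p+p!} b^{p+p!+2} ∉ L.
Contradiction. Therefore L is not regular.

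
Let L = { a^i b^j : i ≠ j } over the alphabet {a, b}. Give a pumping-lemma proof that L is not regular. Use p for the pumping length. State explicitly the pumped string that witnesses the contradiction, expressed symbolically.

a^{p+p!} b^{p+p!}

Suppose for contradiction that L is regular, and let p be the pumping length.
Choose w = a^p b^{p+p!}. Since p ≠ p+p!, w ∈ L; and |w| ≥ p.
The pumping lemma gives a decomposition w = xyz where |xy| ≤ p and y is nonempty.
Because |xy| ≤ p and w begins with p copies of a, we have y = a^k with 1 ≤ k ≤ p.
Since 1 ≤ k ≤ p, k divides p!; set t = 1 + p!/k. Then xy^t z has p + (p!/k)·k = p + p! copies of a. Now the a-count equals the b-count, so i ≠ j fails. So xy^t z = a^{p+p!} b^{p+p!} ∉ L.
This is a contradiction; hence L is not regular.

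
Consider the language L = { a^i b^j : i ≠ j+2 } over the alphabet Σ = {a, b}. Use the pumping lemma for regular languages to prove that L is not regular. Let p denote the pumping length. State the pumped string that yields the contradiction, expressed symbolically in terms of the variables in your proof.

a^{p+p!} b^{p+p!-2}

Toward a contradiction, assume L is regular with pumping length p.
Choose w = a^p b^{p+p!-2}. Since p ≠ (p+p!-2)+2 = p+p!, w ∈ L; and |w| ≥ p.
The pumping lemma gives a decomposition w = xyz where |xy| ≤ p and |y| ≥ 1.
The first p characters of w are a's, so xy (and hence y) consists only of a's. Write y = a^k, 1 ≤ k ≤ p.
Since 1 ≤ k ≤ p, k divides p!; set t = 1 + p!/k. Then xy^t z has p + (p!/k)·k = p + p! copies of a. Now the a-count is p+p! and (b-count)+2 = (p+p!-2)+2 = p+p!, so i ≠ j+2 fails. So xy^t z = a^{p+p!} b^{p+p!-2} ∉ L.
This contradicts the pumping lemma, so L is not regular.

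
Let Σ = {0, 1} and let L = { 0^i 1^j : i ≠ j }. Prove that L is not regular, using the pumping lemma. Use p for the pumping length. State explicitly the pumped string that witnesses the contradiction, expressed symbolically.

0^{p+p!} 1^{p+p!}

Toward a contradiction, assume L is regular with pumping length p.
Choose w = 0^p 1^{p+p!}. Since p ≠ p+p!, w ∈ L; and |w| ≥ p.
By the pumping lemma, w = xyz with |xy| ≤ p and |y| > 0.
The first p characters of w are 0's, so xy (and hence y) consists only of 0's. Write y = 0^k, 1 ≤ k ≤ p.
Since 1 ≤ k ≤ p, k divides p!; set t = 1 + p!/k. Then xy^t z has p + (p!/k)·k = p + p! copies of 0. Now the 0-count equals the 1-count, so i ≠ j fails. So xy^t z = 0^{p+p!} 1^{p+p!} ∉ L.
Contradiction. Therefore L is not regular.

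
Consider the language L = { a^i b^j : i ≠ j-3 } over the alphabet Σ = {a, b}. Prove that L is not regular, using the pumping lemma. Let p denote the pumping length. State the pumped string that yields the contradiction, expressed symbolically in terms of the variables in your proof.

a^{p+p!} b^{p+p!+3}

Suppose for contradiction that L is regular, and let p be the pumping length.
Choose w = a^p b^{p+p!+3}. Since p ≠ (p+p!+3)-3 = p+p!, w ∈ L; and |w| ≥ p.
Write w = xyz as guaranteed by the lemma, with |xy| ≤ p and |y| > 0.
Because |xy| ≤ p and w begins with p copies of a, we have y = a^k with 1 ≤ k ≤ p.
Since 1 ≤ k ≤ p, k divides p!; set t = 1 + p!/k. Then xy^t z has p + (p!/k)·k = p + p! copies of a. Now the a-count is p+p! and (b-count)-3 = (p+p!+3)-3 = p+p!, so i ≠ j-3 fails. So xy^t z = a^{p+p!} b^{p+p!+3} ∉ L.
Contradiction. Therefore L is not regular.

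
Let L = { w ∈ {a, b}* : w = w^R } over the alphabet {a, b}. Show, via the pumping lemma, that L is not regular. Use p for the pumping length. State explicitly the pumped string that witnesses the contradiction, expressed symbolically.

a^{p+k} b a^p

Suppose for contradiction that L is regular, and let p be the pumping length.
Take w = a^p b a^p, a palindrome of length 2p+1 ≥ p.
Write w = xyz as guaranteed by the lemma, with |xy| ≤ p and y is nonempty.
The first p characters of w are a's, so xy (and hence y) consists only of a's. Write y = a^k, 1 ≤ k ≤ p.
Pump with i = 2: xy^2z = a^{p+k} b a^p. Its reverse is a^p b a^{p+k}, which differs from xy^2z since k ≥ 1. So xy^2z is not a palindrome and xy^2z ∉ L.
Contradiction. Therefore L is not regular.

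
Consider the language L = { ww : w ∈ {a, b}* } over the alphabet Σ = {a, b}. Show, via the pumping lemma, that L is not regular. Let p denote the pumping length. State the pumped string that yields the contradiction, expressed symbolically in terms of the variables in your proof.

Suppose for contradiction that L is regular, and let p be the pumping length.
Take w = a^p b^p a^p b^p = uu where u = a^pb^p; then w ∈ L and |w| = 4p ≥ p.
Write w = xyz as guaranteed by the lemma, with |xy| ≤ p and |y| > 0.
Because |xy| ≤ p and w begins with p copies of a, we have y = a^k with 1 ≤ k ≤ p.
Pump with i = 2: xy^2z = a^{p+k} b^p a^p b^p, of length 4p+k. Suppose this equals vv. The string starts with a and ends with b, so v does too; thus the boundary between the two copies of v is a b→a transition. There is exactly one such transition, at position 2p+k, so |v| = 2p+k and |vv| = 4p+2k ≠ 4p+k since k ≥ 1. So xy^2z ∉ L.
This contradicts the pumping lemma, so L is not regular.

a^{p+k} b^p a^p b^p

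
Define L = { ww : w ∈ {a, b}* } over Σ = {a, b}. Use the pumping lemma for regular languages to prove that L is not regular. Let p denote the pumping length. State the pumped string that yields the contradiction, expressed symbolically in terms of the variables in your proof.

Assume L is regular. Let p be the pumping length given by the pumping lemma.
Take w = a^p b^p a^p b^p = uu where u = a^pb^p; then w ∈ L and |w| = 4p ≥ p.
Write w = xyz as guaranteed by the lemma, with |xy| ≤ p and y is nonempty.
The first p characters of w are a's, so xy (and hence y) consists only of a's. Write y = a^k, 1 ≤ k ≤ p.
Pump with i = 2: xy^2z = a^{p+k} b^p a^p b^p, of length 4p+k. Suppose this equals vv. The string starts with a and ends with b, so v does too; thus the boundary between the two copies of v is a b→a transition. There is exactly one such transition, at position 2p+k, so |v| = 2p+k and |vv| = 4p+2k ≠ 4p+k since k ≥ 1. So xy^2z ∉ L.
This is a contradiction; hence L is not regular.

a^{p+k} b^p a^p b^p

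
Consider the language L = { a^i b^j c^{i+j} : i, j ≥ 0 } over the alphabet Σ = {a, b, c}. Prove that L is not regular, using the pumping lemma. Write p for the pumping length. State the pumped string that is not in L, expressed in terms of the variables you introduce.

Assume L is regular; let p be its pumping constant.
Take w = a^p b^p c^{2p} ∈ L (with i=j=p, i+j=2p), |w| = 4p ≥ p.
By the pumping lemma, w = xyz with |xy| ≤ p and y is nonempty.
Since the first p symbols of w are all a's and |xy| ≤ p, y lies entirely in the leading a-block: y = a^k for some k with 1 ≤ k ≤ p.
Consider xy^2z = a^{p+k} b^p c^{2p}. Now the a- and b-counts sum to 2p+k, but the c-count is 2p ≠ 2p+k. So xy^2z ∉ L.
This is a contradiction; hence L is not regular.

a^{p+k} b^p c^{2p}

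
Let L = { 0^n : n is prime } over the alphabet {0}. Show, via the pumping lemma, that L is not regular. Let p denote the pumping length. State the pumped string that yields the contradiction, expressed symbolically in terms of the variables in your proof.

0^{q(1+k)}

Assume L is regular. Let p be the pumping length given by the pumping lemma.
Let q be a prime with q ≥ p+2 (infinitely many primes exist), and take w = 0^q ∈ L with |w| = q ≥ p.
By the pumping lemma, w = xyz with |xy| ≤ p and |y| > 0.
Then y = 0^k for some k with 1 ≤ k ≤ p.
Since 1 ≤ k ≤ p, |xz| = q-k. Pump with i = q+1: |xy^{q+1}z| = (q-k)+(q+1)k = q+qk = q(1+k), which is composite (both factors ≥ 2). So xy^{q+1}z = 0^{q(1+k)} ∉ L.
This is a contradiction; hence L is not regular.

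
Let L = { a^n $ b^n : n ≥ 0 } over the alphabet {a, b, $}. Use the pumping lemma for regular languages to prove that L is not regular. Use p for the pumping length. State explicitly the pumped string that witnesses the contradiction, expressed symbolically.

a^{p+k} $ b^p

Suppose for contradiction that L is regular, and let p be the pumping length.
Take w = a^p $ b^p ∈ L with |w| = 2p+1 ≥ p.
Write w = xyz as guaranteed by the lemma, with |xy| ≤ p and y is nonempty.
Since the first p symbols of w are all a's and |xy| ≤ p, y lies entirely in the leading a-block: y = a^k for some k with 1 ≤ k ≤ p.
Pump with i = 2: xy^2z = a^{p+k} $ b^p, which would require p+k = p. But k ≥ 1, so xy^2z ∉ L.
This is a contradiction; hence L is not regular.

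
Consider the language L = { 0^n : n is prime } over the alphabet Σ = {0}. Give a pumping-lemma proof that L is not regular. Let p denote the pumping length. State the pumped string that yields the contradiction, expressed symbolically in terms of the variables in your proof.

Suppose for contradiction that L is regular, and let p be the pumping length.
Let q be a prime with q ≥ p+2 (infinitely many primes exist), and take w = 0^q ∈ L with |w| = q ≥ p.
By the pumping lemma, w = xyz with |xy| ≤ p and |y| ≥ 1.
Then y = 0^k for some k with 1 ≤ k ≤ p.
Since 1 ≤ k ≤ p, |xz| = q-k. Pump with i = q+1: |xy^{q+1}z| = (q-k)+(q+1)k = q+qk = q(1+k), which is composite (both factors ≥ 2). So xy^{q+1}z = 0^{q(1+k)} ∉ L.
Contradiction. Therefore L is not regular.

0^{q(1+k)}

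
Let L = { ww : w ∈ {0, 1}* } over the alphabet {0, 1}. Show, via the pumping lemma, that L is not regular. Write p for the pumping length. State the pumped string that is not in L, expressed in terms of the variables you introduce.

0^{p+k} 1^p 0^p 1^p

Toward a contradiction, assume L is regular with pumping length p.
Take w = 0^p 1^p 0^p 1^p = uu where u = 0^p1^p; then w ∈ L and |w| = 4p ≥ p.
The pumping lemma gives a decomposition w = xyz where |xy| ≤ p and |y| > 0.
Since the first p symbols of w are all 0's and |xy| ≤ p, y lies entirely in the leading 0-block: y = 0^k for some k with 1 ≤ k ≤ p.
Pump with i = 2: xy^2z = 0^{p+k} 1^p 0^p 1^p, of length 4p+k. Suppose this equals vv. The string starts with 0 and ends with 1, so v does too; thus the boundary between the two copies of v is a 1→0 transition. There is exactly one such transition, at position 2p+k, so |v| = 2p+k and |vv| = 4p+2k ≠ 4p+k since k ≥ 1. So xy^2z ∉ L.
This contradicts the pumping lemma, so L is not regular.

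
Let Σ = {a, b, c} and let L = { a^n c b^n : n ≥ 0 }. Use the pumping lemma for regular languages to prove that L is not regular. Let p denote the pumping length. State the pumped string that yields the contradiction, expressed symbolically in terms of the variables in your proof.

a^{p+k} c b^p

Toward a contradiction, assume L is regular with pumping length p.
Take w = a^p c b^p ∈ L with |w| = 2p+1 ≥ p.
By the pumping lemma, w = xyz with |xy| ≤ p and |y| > 0.
Since the first p symbols of w are all a's and |xy| ≤ p, y lies entirely in the leading a-block: y = a^k for some k with 1 ≤ k ≤ p.
Pump with i = 2: xy^2z = a^{p+k} c b^p, which would require p+k = p. But k ≥ 1, so xy^2z ∉ L.
Contradiction. Therefore L is not regular.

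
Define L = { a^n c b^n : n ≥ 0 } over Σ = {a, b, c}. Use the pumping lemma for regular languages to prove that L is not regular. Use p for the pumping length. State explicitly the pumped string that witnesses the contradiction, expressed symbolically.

Assume L is regular; let p be its pumping constant.
Take w = a^p c b^p ∈ L with |w| = 2p+1 ≥ p.
By the pumping lemma, w = xyz with |xy| ≤ p and y is nonempty.
Because |xy| ≤ p and w begins with p copies of a, we have y = a^k with 1 ≤ k ≤ p.
Pump with i = 2: xy^2z = a^{p+k} c b^p, which would require p+k = p. But k ≥ 1, so xy^2z ∉ L.
This contradicts the pumping lemma, so L is not regular.

a^{p+k} c b^p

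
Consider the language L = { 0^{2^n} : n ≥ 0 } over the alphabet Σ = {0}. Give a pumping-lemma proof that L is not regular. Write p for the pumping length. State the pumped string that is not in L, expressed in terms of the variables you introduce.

Suppose for contradiction that L is regular, and let p be the pumping length.
Take w = 0^{2^p} ∈ L with |w| = 2^p ≥ p.
The pumping lemma gives a decomposition w = xyz where |xy| ≤ p and |y| > 0.
Then y = 0^k for some k with 1 ≤ k ≤ p.
Pump with i = 2: xy^2z = 0^{2^p+k}. Since 1 ≤ k ≤ p < 2^p, we have 2^p < 2^p+k < 2^{p+1}, so 2^p+k is not a power of 2. So xy^2z ∉ L.
This contradicts the pumping lemma, so L is not regular.

0^{2^p+k}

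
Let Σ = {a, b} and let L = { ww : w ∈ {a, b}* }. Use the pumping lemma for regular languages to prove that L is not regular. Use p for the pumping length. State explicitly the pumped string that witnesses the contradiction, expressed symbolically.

a^{p+k} b^p a^p b^p

Assume L is regular. Let p be the pumping length given by the pumping lemma.
Take w = a^p b^p a^p b^p = uu where u = a^pb^p; then w ∈ L and |w| = 4p ≥ p.
The pumping lemma gives a decomposition w = xyz where |xy| ≤ p and |y| ≥ 1.
Because |xy| ≤ p and w begins with p copies of a, we have y = a^k with 1 ≤ k ≤ p.
Pump with i = 2: xy^2z = a^{p+k} b^p a^p b^p, of length 4p+k. Suppose this equals vv. The string starts with a and ends with b, so v does too; thus the boundary between the two copies of v is a b→a transition. There is exactly one such transition, at position 2p+k, so |v| = 2p+k and |vv| = 4p+2k ≠ 4p+k since k ≥ 1. So xy^2z ∉ L.
This contradicts the pumping lemma, so L is not regular.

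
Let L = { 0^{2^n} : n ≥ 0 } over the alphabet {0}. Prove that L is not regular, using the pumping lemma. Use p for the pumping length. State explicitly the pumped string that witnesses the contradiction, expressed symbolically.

0^{2^p+k}

Suppose for contradiction that L is regular, and let p be the pumping length.
Take w = 0^{2^p} ∈ L with |w| = 2^p ≥ p.
Write w = xyz as guaranteed by the lemma, with |xy| ≤ p and |y| > 0.
Then y = 0^k for some k with 1 ≤ k ≤ p.
Pump with i = 2: xy^2z = 0^{2^p+k}. Since 1 ≤ k ≤ p < 2^p, we have 2^p < 2^p+k < 2^{p+1}, so 2^p+k is not a power of 2. So xy^2z ∉ L.
This is a contradiction; hence L is not regular.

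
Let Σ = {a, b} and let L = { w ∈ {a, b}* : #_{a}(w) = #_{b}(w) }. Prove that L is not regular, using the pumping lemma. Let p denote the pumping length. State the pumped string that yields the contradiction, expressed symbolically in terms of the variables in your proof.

Assume L is regular. Let p be the pumping length given by the pumping lemma.
Choose w = a^p b^p ∈ L with |w| = 2p ≥ p.
Write w = xyz as guaranteed by the lemma, with |xy| ≤ p and |y| ≥ 1.
Because |xy| ≤ p and w begins with p copies of a, we have y = a^k with 1 ≤ k ≤ p.
Pump with i = 2: xy^2z = a^{p+k} b^p has p+k occurrences of a but only p of b. Since k ≥ 1 the counts differ, so xy^2z ∉ L.
This contradicts the pumping lemma, so L is not regular.

a^{p+k} b^p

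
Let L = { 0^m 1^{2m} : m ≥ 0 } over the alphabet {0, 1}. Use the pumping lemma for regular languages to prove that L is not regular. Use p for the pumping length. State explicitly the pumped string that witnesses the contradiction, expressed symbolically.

0^{p+k} 1^{2p}

Suppose for contradiction that L is regular, and let p be the pumping length.
Take w = 0^p 1^{2p}. Then w ∈ L and |w| = 3p ≥ p.
Write w = xyz as guaranteed by the lemma, with |xy| ≤ p and |y| ≥ 1.
The first p characters of w are 0's, so xy (and hence y) consists only of 0's. Write y = 0^k, 1 ≤ k ≤ p.
Pump with i = 2: xy^2z = 0^{p+k} 1^{2p}. For this to lie in L we would need 2p = 2(p+k), which forces k = 0. But k ≥ 1, so xy^2z ∉ L.
Contradiction. Therefore L is not regular.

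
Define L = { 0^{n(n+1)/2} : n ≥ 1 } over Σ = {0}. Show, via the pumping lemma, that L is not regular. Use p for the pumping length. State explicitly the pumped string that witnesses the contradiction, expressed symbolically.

Toward a contradiction, assume L is regular with pumping length p.
Take w = 0^{p(p+1)/2} ∈ L with |w| = p(p+1)/2 ≥ p.
Write w = xyz as guaranteed by the lemma, with |xy| ≤ p and y is nonempty.
Then y = 0^k for some k with 1 ≤ k ≤ p.
Pump with i = 2: xy^2z = 0^{p(p+1)/2+k}. Since 1 ≤ k ≤ p, p(p+1)/2 < p(p+1)/2+k ≤ p(p+1)/2+p < (p+1)(p+2)/2, so p(p+1)/2+k is strictly between consecutive triangular numbers. So xy^2z ∉ L.
This contradicts the pumping lemma, so L is not regular.

0^{p(p+1)/2+k}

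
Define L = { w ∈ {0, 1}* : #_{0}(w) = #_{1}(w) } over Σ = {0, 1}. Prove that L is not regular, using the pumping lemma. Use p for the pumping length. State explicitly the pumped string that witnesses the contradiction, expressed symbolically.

Assume L is regular. Let p be the pumping length given by the pumping lemma.
Choose w = 0^p 1^p ∈ L with |w| = 2p ≥ p.
By the pumping lemma, w = xyz with |xy| ≤ p and |y| > 0.
Because |xy| ≤ p and w begins with p copies of 0, we have y = 0^k with 1 ≤ k ≤ p.
Pump with i = 2: xy^2z = 0^{p+k} 1^p has p+k occurrences of 0 but only p of 1. Since k ≥ 1 the counts differ, so xy^2z ∉ L.
This contradicts the pumping lemma, so L is not regular.

0^{p+k} 1^p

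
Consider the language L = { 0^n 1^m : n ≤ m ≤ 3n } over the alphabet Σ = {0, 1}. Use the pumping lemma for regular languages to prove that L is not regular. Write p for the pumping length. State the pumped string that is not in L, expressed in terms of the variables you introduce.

Assume L is regular. Let p be the pumping length given by the pumping lemma.
Take w = 0^p 1^p ∈ L (since p ≤ p ≤ 3p), with |w| = 2p ≥ p.
The pumping lemma gives a decomposition w = xyz where |xy| ≤ p and |y| ≥ 1.
The first p characters of w are 0's, so xy (and hence y) consists only of 0's. Write y = 0^k, 1 ≤ k ≤ p.
Pump with i = 2: xy^2z = 0^{p+k} 1^p. Now n = p+k > p = m, so the condition n ≤ m fails. Thus xy^2z ∉ L.
This contradicts the pumping lemma, so L is not regular.

0^{p+k} 1^p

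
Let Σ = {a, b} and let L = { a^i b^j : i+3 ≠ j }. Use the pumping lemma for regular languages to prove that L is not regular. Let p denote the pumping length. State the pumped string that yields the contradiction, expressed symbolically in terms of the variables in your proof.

Assume L is regular. Let p be the pumping length given by the pumping lemma.
Choose w = a^p b^{p+p!+3}. Since p ≠ (p+p!+3)-3 = p+p!, w ∈ L; and |w| ≥ p.
Write w = xyz as guaranteed by the lemma, with |xy| ≤ p and y is nonempty.
Because |xy| ≤ p and w begins with p copies of a, we have y = a^k with 1 ≤ k ≤ p.
Since 1 ≤ k ≤ p, k divides p!; set t = 1 + p!/k. Then xy^t z has p + (p!/k)·k = p + p! copies of a. Now the a-count is p+p! and (b-count)-3 = (p+p!+3)-3 = p+p!, so i+3 ≠ j fails. So xy^t z = a^{p+p!} b^{p+p!+3} ∉ L.
This is a contradiction; hence L is not regular.

a^{p+p!} b^{p+p!+3}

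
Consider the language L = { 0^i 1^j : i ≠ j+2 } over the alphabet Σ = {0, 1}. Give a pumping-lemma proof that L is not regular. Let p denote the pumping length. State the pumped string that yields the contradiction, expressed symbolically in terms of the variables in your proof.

Toward a contradiction, assume L is regular with pumping length p.
Choose w = 0^p 1^{p+p!-2}. Since p ≠ (p+p!-2)+2 = p+p!, w ∈ L; and |w| ≥ p.
Write w = xyz as guaranteed by the lemma, with |xy| ≤ p and y is nonempty.
The first p characters of w are 0's, so xy (and hence y) consists only of 0's. Write y = 0^k, 1 ≤ k ≤ p.
Since 1 ≤ k ≤ p, k divides p!; set t = 1 + p!/k. Then xy^t z has p + (p!/k)·k = p + p! copies of 0. Now the 0-count is p+p! and (1-count)+2 = (p+p!-2)+2 = p+p!, so i ≠ j+2 fails. So xy^t z = 0^{p+p!} 1^{p+p!-2} ∉ L.
Contradiction. Therefore L is not regular.

0^{p+p!} 1^{p+p!-2}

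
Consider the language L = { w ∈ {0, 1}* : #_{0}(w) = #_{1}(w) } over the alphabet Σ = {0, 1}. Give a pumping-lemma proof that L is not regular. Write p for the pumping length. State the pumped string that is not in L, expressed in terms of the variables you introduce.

Suppose for contradiction that L is regular, and let p be the pumping length.
Choose w = 0^p 1^p ∈ L with |w| = 2p ≥ p.
The pumping lemma gives a decomposition w = xyz where |xy| ≤ p and |y| ≥ 1.
Because |xy| ≤ p and w begins with p copies of 0, we have y = 0^k with 1 ≤ k ≤ p.
Pump with i = 2: xy^2z = 0^{p+k} 1^p has p+k occurrences of 0 but only p of 1. Since k ≥ 1 the counts differ, so xy^2z ∉ L.
Contradiction. Therefore L is not regular.

0^{p+k} 1^p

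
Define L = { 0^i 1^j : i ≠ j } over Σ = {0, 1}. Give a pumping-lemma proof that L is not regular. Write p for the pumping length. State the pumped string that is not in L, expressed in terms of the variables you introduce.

Suppose for contradiction that L is regular, and let p be the pumping length.
Choose w = 0^p 1^{p+p!}. Since p ≠ p+p!, w ∈ L; and |w| ≥ p.
The pumping lemma gives a decomposition w = xyz where |xy| ≤ p and |y| ≥ 1.
The first p characters of w are 0's, so xy (and hence y) consists only of 0's. Write y = 0^k, 1 ≤ k ≤ p.
Since 1 ≤ k ≤ p, k divides p!; set t = 1 + p!/k. Then xy^t z has p + (p!/k)·k = p + p! copies of 0. Now the 0-count equals the 1-count, so i ≠ j fails. So xy^t z = 0^{p+p!} 1^{p+p!} ∉ L.
Contradiction. Therefore L is not regular.

0^{p+p!} 1^{p+p!}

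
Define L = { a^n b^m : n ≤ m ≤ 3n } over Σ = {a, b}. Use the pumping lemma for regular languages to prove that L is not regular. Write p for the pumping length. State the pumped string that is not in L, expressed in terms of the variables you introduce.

a^{p+k} b^p

Toward a contradiction, assume L is regular with pumping length p.
Take w = a^p b^p ∈ L (since p ≤ p ≤ 3p), with |w| = 2p ≥ p.
The pumping lemma gives a decomposition w = xyz where |xy| ≤ p and y is nonempty.
The first p characters of w are a's, so xy (and hence y) consists only of a's. Write y = a^k, 1 ≤ k ≤ p.
Pump with i = 2: xy^2z = a^{p+k} b^p. Now n = p+k > p = m, so the condition n ≤ m fails. Thus xy^2z ∉ L.
This is a contradiction; hence L is not regular.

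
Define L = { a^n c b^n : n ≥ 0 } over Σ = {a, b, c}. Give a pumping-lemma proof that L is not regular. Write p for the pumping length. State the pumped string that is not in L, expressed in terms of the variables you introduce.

a^{p+k} c b^p

Toward a contradiction, assume L is regular with pumping length p.
Take w = a^p c b^p ∈ L with |w| = 2p+1 ≥ p.
Write w = xyz as guaranteed by the lemma, with |xy| ≤ p and |y| > 0.
The first p characters of w are a's, so xy (and hence y) consists only of a's. Write y = a^k, 1 ≤ k ≤ p.
Pump with i = 2: xy^2z = a^{p+k} c b^p, which would require p+k = p. But k ≥ 1, so xy^2z ∉ L.
This contradicts the pumping lemma, so L is not regular.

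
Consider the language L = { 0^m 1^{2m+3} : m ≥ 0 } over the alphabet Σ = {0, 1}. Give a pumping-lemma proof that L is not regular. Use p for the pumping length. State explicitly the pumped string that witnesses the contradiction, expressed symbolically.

0^{p+k} 1^{2p+3}

Toward a contradiction, assume L is regular with pumping length p.
Choose w = 0^p 1^{2p+3}, which is in L with |w| = 3p+3 ≥ p.
The pumping lemma gives a decomposition w = xyz where |xy| ≤ p and |y| ≥ 1.
Since the first p symbols of w are all 0's and |xy| ≤ p, y lies entirely in the leading 0-block: y = 0^k for some k with 1 ≤ k ≤ p.
Pump with i = 2: xy^2z = 0^{p+k} 1^{2p+3}. For this to lie in L we would need 2p+3 = 2(p+k)+3, which forces k = 0. But k ≥ 1, so xy^2z ∉ L.
This is a contradiction; hence L is not regular.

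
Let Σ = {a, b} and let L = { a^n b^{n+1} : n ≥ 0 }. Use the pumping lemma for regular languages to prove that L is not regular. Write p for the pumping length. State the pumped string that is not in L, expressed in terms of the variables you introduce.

Assume L is regular. Let p be the pumping length given by the pumping lemma.
Let w = a^p b^{p+1} ∈ L; note |w| = 2p+1 ≥ p.
Write w = xyz as guaranteed by the lemma, with |xy| ≤ p and y is nonempty.
The first p characters of w are a's, so xy (and hence y) consists only of a's. Write y = a^k, 1 ≤ k ≤ p.
Pump with i = 2: xy^2z = a^{p+k} b^{p+1}. For this to lie in L we would need p+1 = (p+k)+1, which forces k = 0. But k ≥ 1, so xy^2z ∉ L.
This contradicts the pumping lemma, so L is not regular.

a^{p+k} b^{p+1}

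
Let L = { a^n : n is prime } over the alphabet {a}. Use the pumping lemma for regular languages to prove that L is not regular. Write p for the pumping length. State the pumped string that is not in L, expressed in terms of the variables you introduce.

Assume L is regular. Let p be the pumping length given by the pumping lemma.
Let q be a prime with q ≥ p+2 (infinitely many primes exist), and take w = a^q ∈ L with |w| = q ≥ p.
Write w = xyz as guaranteed by the lemma, with |xy| ≤ p and |y| ≥ 1.
Then y = a^k for some k with 1 ≤ k ≤ p.
Since 1 ≤ k ≤ p, |xz| = q-k. Pump with i = q+1: |xy^{q+1}z| = (q-k)+(q+1)k = q+qk = q(1+k), which is composite (both factors ≥ 2). So xy^{q+1}z = a^{q(1+k)} ∉ L.
This is a contradiction; hence L is not regular.

a^{q(1+k)}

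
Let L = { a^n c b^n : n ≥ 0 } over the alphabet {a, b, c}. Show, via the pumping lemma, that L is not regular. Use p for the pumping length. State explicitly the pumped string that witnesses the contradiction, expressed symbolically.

Toward a contradiction, assume L is regular with pumping length p.
Take w = a^p c b^p ∈ L with |w| = 2p+1 ≥ p.
The pumping lemma gives a decomposition w = xyz where |xy| ≤ p and |y| > 0.
The first p characters of w are a's, so xy (and hence y) consists only of a's. Write y = a^k, 1 ≤ k ≤ p.
Pump with i = 2: xy^2z = a^{p+k} c b^p, which would require p+k = p. But k ≥ 1, so xy^2z ∉ L.
Contradiction. Therefore L is not regular.

a^{p+k} c b^p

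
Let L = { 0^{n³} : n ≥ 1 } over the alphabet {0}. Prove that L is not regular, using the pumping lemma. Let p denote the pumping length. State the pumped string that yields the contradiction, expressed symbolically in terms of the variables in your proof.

0^{p³+k}

Toward a contradiction, assume L is regular with pumping length p.
Take w = 0^{p³} ∈ L with |w| = p³ ≥ p.
By the pumping lemma, w = xyz with |xy| ≤ p and |y| ≥ 1.
Then y = 0^k for some k with 1 ≤ k ≤ p.
Pump with i = 2: xy^2z = 0^{p³+k}. Since 1 ≤ k ≤ p, p³ < p³+k ≤ p³+p < p³+3p²+3p+1 = (p+1)³, so p³+k is not a perfect cube. So xy^2z ∉ L.
This is a contradiction; hence L is not regular.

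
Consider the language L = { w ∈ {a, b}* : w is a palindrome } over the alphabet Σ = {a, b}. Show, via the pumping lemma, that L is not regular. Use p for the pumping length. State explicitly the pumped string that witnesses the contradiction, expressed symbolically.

a^{p+k} b a^p

Suppose for contradiction that L is regular, and let p be the pumping length.
Take w = a^p b a^p, a palindrome of length 2p+1 ≥ p.
Write w = xyz as guaranteed by the lemma, with |xy| ≤ p and |y| ≥ 1.
Since the first p symbols of w are all a's and |xy| ≤ p, y lies entirely in the leading a-block: y = a^k for some k with 1 ≤ k ≤ p.
Pump with i = 2: xy^2z = a^{p+k} b a^p. Its reverse is a^p b a^{p+k}, which differs from xy^2z since k ≥ 1. So xy^2z is not a palindrome and xy^2z ∉ L.
This is a contradiction; hence L is not regular.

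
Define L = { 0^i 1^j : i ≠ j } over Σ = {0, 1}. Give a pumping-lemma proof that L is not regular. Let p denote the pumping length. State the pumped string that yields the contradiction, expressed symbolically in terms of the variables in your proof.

0^{p+p!} 1^{p+p!}

Assume L is regular. Let p be the pumping length given by the pumping lemma.
Choose w = 0^p 1^{p+p!}. Since p ≠ p+p!, w ∈ L; and |w| ≥ p.
By the pumping lemma, w = xyz with |xy| ≤ p and |y| > 0.
The first p characters of w are 0's, so xy (and hence y) consists only of 0's. Write y = 0^k, 1 ≤ k ≤ p.
Since 1 ≤ k ≤ p, k divides p!; set t = 1 + p!/k. Then xy^t z has p + (p!/k)·k = p + p! copies of 0. Now the 0-count equals the 1-count, so i ≠ j fails. So xy^t z = 0^{p+p!} 1^{p+p!} ∉ L.
This is a contradiction; hence L is not regular.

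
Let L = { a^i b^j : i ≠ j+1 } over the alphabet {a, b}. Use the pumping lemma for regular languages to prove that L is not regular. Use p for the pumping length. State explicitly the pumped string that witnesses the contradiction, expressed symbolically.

Suppose for contradiction that L is regular, and let p be the pumping length.
Choose w = a^p b^{p+p!-1}. Since p ≠ (p+p!-1)+1 = p+p!, w ∈ L; and |w| ≥ p.
By the pumping lemma, w = xyz with |xy| ≤ p and |y| > 0.
The first p characters of w are a's, so xy (and hence y) consists only of a's. Write y = a^k, 1 ≤ k ≤ p.
Since 1 ≤ k ≤ p, k divides p!; set t = 1 + p!/k. Then xy^t z has p + (p!/k)·k = p + p! copies of a. Now the a-count is p+p! and (b-count)+1 = (p+p!-1)+1 = p+p!, so i ≠ j+1 fails. So xy^t z = a^{p+p!} b^{p+p!-1} ∉ L.
This is a contradiction; hence L is not regular.

a^{p+p!} b^{p+p!-1}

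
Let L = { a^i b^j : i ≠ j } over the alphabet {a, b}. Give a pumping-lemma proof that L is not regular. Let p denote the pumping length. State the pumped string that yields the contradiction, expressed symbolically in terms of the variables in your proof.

a^{p+p!} b^{p+p!}

Suppose for contradiction that L is regular, and let p be the pumping length.
Choose w = a^p b^{p+p!}. Since p ≠ p+p!, w ∈ L; and |w| ≥ p.
The pumping lemma gives a decomposition w = xyz where |xy| ≤ p and |y| ≥ 1.
The first p characters of w are a's, so xy (and hence y) consists only of a's. Write y = a^k, 1 ≤ k ≤ p.
Since 1 ≤ k ≤ p, k divides p!; set t = 1 + p!/k. Then xy^t z has p + (p!/k)·k = p + p! copies of a. Now the a-count equals the b-count, so i ≠ j fails. So xy^t z = a^{p+p!} b^{p+p!} ∉ L.
This is a contradiction; hence L is not regular.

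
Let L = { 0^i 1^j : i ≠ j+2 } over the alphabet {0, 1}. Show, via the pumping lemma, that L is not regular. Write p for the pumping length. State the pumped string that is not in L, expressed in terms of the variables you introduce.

0^{p+p!} 1^{p+p!-2}

Assume L is regular; let p be its pumping constant.
Choose w = 0^p 1^{p+p!-2}. Since p ≠ (p+p!-2)+2 = p+p!, w ∈ L; and |w| ≥ p.
By the pumping lemma, w = xyz with |xy| ≤ p and |y| > 0.
Since the first p symbols of w are all 0's and |xy| ≤ p, y lies entirely in the leading 0-block: y = 0^k for some k with 1 ≤ k ≤ p.
Since 1 ≤ k ≤ p, k divides p!; set t = 1 + p!/k. Then xy^t z has p + (p!/k)·k = p + p! copies of 0. Now the 0-count is p+p! and (1-count)+2 = (p+p!-2)+2 = p+p!, so i ≠ j+2 fails. So xy^t z = 0^{p+p!} 1^{p+p!-2} ∉ L.
Contradiction. Therefore L is not regular.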